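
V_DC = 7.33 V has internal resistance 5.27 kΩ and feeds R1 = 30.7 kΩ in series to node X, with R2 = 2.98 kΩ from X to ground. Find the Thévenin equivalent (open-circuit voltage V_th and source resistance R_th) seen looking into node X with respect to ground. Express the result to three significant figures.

R1' = 5.27 + 30.7 = 35.97 kΩ (source resistance + R1).
Open-circuit (no load on X): V_th = V_DC · R2/(R1' + R2) = 7.33 × 2.98/(35.97 + 2.98) = 0.5608 V.
Zeroing V_DC shorts the top of R1' to ground, so R_th = R1' ‖ R2 = 2.752 kΩ.

V_th ≈ 0.561 V, R_th ≈ 2.75 kΩ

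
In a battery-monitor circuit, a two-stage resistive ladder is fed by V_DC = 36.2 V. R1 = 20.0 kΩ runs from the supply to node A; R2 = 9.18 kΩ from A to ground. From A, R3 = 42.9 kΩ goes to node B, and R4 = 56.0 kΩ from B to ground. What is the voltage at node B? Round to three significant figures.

V_B ≈ 6.06 V

Looking into the second stage from A: R3 + R4 = 98.90 kΩ appears in parallel with R2.
R2 ‖ (R3+R4) = 8.400 kΩ.
So V_A = 36.2 × 0.2958 = 10.71 V.
V_B = V_A × 0.5662 = 6.063 V.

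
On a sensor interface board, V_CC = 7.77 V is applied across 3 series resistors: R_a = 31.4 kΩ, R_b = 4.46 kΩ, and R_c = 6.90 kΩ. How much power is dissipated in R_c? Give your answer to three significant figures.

P ≈ 0.228 mW

ΣR = 42.76 kΩ → I = 7.77/42.76 = 0.1817 mA.
V(R_c) = I·R = 1.254 V; P = V·I = 1.254 × 0.1817 = 0.2278 mW.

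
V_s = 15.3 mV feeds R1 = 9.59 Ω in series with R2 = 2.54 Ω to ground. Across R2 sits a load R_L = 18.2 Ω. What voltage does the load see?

The load sits in parallel with R2, giving an effective lower resistance R2' = R2·R_L/(R2+R_L) = 2.229 Ω.
Then V_out = V_s · R2'/(R1 + R2') = 15.3 × 2.229/11.82 = 2.885 mV.

V_out ≈ 2.89 mV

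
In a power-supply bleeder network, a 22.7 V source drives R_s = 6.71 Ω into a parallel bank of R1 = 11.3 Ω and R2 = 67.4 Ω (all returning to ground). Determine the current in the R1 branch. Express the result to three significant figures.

Parallel bank: R_p = 1/(1/11.3 + 1/67.4) = 9.678 Ω.
V_A by voltage divider: V_A = 22.7 × 9.678/(6.71 + 9.678) = 13.41 V.
Branch current I = V_A/R1 = 13.41/11.3 = 1.186 A.

I ≈ 1.19 A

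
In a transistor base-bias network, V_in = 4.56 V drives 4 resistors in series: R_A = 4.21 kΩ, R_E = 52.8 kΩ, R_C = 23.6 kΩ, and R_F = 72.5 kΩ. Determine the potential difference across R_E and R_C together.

ΣR = 4.21 + 52.8 + 23.6 + 72.5 = 153.1 kΩ.
R_{R_E..R_C} = 52.8 + 23.6 = 76.40 kΩ.
V = V_in · R/ΣR = 4.56 × 0.4990 = 2.275 V.

V ≈ 2.28 V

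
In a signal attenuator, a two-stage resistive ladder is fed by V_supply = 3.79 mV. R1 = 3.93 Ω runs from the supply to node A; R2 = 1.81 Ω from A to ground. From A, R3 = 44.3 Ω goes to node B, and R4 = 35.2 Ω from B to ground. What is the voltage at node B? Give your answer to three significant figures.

The second stage (R3 + R4 = 79.50 Ω) loads node A in parallel with R2.
R2 ‖ (R3+R4) = 1.770 Ω.
First divider: V_A = V_supply · 1.770/(3.93 + 1.770) = 1.177 mV.
V_B = V_A × 0.4428 = 0.5210 mV.

V_B ≈ 0.521 mV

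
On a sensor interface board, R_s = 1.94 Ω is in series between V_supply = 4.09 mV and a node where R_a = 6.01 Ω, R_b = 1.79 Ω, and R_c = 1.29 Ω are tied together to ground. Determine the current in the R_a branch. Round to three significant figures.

Equivalent of the parallel group: R_p = 0.6666 Ω.
V_A = 4.09 × 0.6666/2.607 = 1.046 mV.
I(R_a) = V_A / R_a = 1.046/6.01 = 0.1740 mA.

I ≈ 0.174 mA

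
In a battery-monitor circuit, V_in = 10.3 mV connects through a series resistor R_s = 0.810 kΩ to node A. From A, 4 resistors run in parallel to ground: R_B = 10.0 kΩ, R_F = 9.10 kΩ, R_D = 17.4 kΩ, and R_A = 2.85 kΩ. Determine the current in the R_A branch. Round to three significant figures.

Parallel bank: R_p = 1/(1/10.0 + 1/9.10 + 1/17.4 + 1/2.85) = 1.617 kΩ.
V_A = 10.3 × 1.617/2.427 = 6.863 mV.
I(R_A) = V_A / R_A = 6.863/2.85 = 2.408 µA.
(Check via current divider: I_total = 4.243 µA; share G_k/ΣG = 0.5675 → same result.)

I ≈ 2.41 µA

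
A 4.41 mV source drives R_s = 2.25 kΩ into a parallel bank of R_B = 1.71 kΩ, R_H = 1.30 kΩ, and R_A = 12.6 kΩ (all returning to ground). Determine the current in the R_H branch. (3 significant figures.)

I ≈ 0.803 µA

Combine the parallel branches: R_p = (1/1.71 + 1/1.30 + 1/12.6)⁻¹ = 0.6976 kΩ.
Node voltage V_A = V_supply · R_p/(R_s + R_p) = 4.41 × 0.2367 = 1.044 mV.
Branch current I = V_A/R_H = 1.044/1.30 = 0.8029 µA.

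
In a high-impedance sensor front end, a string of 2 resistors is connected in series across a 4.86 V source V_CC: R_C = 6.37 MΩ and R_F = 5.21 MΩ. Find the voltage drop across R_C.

Total series resistance ΣR = 6.37 + 5.21 = 11.58 MΩ.
Voltage divider: V = V_CC · (6.370 / 11.58) = 4.86 × 0.5501 = 2.673 V.

V ≈ 2.67 V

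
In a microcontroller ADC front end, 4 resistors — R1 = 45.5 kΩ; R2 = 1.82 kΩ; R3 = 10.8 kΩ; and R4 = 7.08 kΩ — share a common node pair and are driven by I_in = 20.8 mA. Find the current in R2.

ΣG = 1/45.5 + 1/1.82 + 1/10.8 + 1/7.08 = 0.8053.
By the current-divider rule, I = I_in · G_k/ΣG = 20.8 × 0.6823 = 14.19 mA.

I ≈ 14.2 mA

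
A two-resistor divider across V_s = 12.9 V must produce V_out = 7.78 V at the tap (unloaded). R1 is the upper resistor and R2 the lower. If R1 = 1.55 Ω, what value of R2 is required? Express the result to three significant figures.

R2 ≈ 2.36 Ω

V_out/V_s = R2/(R1+R2) = 0.6031.
R2 = R1 · 0.6031/(1 − 0.6031) = 2.355 Ω.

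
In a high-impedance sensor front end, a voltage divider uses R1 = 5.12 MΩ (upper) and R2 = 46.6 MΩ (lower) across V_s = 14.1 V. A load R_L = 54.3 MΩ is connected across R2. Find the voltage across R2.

The load sits in parallel with R2, giving an effective lower resistance R2' = R2·R_L/(R2+R_L) = 25.08 MΩ.
Then V_out = V_s · R2'/(R1 + R2') = 14.1 × 25.08/30.20 = 11.71 V.

V_out ≈ 11.7 V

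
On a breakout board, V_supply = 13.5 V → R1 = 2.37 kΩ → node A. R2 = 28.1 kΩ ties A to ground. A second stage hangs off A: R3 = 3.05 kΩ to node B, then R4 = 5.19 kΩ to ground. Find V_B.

V_B ≈ 6.20 V

Looking into the second stage from A: R3 + R4 = 8.240 kΩ appears in parallel with R2.
R2 ‖ (R3+R4) = 6.372 kΩ.
V_A = 13.5 × 6.372/(2.37 + 6.372) = 9.840 V.
Stage 2 is unloaded, so V_B = V_A · R4/(R3+R4) = 9.840 × 5.19/8.240 = 6.198 V.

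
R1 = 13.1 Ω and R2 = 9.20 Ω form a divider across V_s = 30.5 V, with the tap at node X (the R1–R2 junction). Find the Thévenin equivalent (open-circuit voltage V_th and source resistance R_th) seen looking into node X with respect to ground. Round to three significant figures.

V_th ≈ 12.6 V, R_th ≈ 5.40 Ω

With X open, the divider is unloaded: V_th = 30.5 × 9.20/22.30 = 12.58 V.
Looking into X with the source shorted: R_th = R1·R2/(R1+R2) = 13.10 × 9.20/22.30 = 5.404 Ω.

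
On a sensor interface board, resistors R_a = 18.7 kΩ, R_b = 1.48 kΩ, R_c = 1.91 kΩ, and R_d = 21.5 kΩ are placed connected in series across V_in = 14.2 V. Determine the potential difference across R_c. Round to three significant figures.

Total series resistance ΣR = 18.7 + 1.48 + 1.91 + 21.5 = 43.59 kΩ.
By the voltage-divider rule, V = 14.2 × 1.910/43.59 = 0.6222 V.

V ≈ 0.622 V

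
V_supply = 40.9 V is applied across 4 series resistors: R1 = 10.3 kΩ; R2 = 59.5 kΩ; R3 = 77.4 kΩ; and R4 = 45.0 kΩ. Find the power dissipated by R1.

P ≈ 0.466 mW

The common current is I = 40.9/192.2 = 0.2128 mA.
P(R1) = I²·R1 = (0.2128)² × 10.3 = 0.4664 mW.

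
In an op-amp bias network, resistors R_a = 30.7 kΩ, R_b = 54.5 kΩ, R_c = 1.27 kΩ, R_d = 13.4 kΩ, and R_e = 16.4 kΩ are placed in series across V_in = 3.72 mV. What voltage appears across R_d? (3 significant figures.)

Series total: ΣR = 30.7 + 54.5 + 1.27 + 13.4 + 16.4 = 116.3 kΩ.
V = V_in · R/ΣR = 3.72 × 0.1152 = 0.4287 mV.

V ≈ 0.429 mV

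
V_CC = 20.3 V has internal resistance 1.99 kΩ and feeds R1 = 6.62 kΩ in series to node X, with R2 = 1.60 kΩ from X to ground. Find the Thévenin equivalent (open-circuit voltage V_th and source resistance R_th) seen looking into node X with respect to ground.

V_th ≈ 3.18 V, R_th ≈ 1.35 kΩ

R1' = 1.99 + 6.62 = 8.610 kΩ (source resistance + R1).
With X open, the divider is unloaded: V_th = 20.3 × 1.60/10.21 = 3.181 V.
Zeroing V_CC shorts the top of R1' to ground, so R_th = R1' ‖ R2 = 1.349 kΩ.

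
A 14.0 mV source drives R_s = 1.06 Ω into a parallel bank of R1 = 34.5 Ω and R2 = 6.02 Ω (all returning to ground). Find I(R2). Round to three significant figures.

Parallel bank: R_p = 1/(1/34.5 + 1/6.02) = 5.126 Ω.
V_A by voltage divider: V_A = 14.0 × 5.126/(1.06 + 5.126) = 11.60 mV.
Branch current I = V_A/R2 = 11.60/6.02 = 1.927 mA.

I ≈ 1.93 mA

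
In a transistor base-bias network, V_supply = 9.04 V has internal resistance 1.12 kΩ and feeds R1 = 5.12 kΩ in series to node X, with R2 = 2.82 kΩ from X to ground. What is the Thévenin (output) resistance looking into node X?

R_th ≈ 1.94 kΩ

R1' = 1.12 + 5.12 = 6.240 kΩ (source resistance + R1).
With V_supply suppressed (replaced by a short), R_th = R1' ‖ R2 = (6.240 × 2.82)/(6.240 + 2.82) = 1.942 kΩ.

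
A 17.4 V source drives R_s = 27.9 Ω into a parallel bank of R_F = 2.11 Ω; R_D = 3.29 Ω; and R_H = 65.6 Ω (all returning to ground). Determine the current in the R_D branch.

I ≈ 0.229 A

Combine the parallel branches: R_p = (1/2.11 + 1/3.29 + 1/65.6)⁻¹ = 1.261 Ω.
Node voltage V_A = V_in · R_p/(R_s + R_p) = 17.4 × 0.04324 = 0.7523 V.
I(R_D) = V_A / R_D = 0.7523/3.29 = 0.2287 A.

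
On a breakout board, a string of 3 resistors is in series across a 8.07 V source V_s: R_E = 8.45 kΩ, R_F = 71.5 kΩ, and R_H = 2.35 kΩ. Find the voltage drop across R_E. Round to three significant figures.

V ≈ 0.829 V

Total series resistance ΣR = 8.45 + 71.5 + 2.35 = 82.30 kΩ.
By the voltage-divider rule, V = 8.07 × 8.450/82.30 = 0.8286 V.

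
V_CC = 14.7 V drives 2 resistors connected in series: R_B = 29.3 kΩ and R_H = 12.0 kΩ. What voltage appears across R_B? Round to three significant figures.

V ≈ 10.4 V

Total series resistance ΣR = 29.3 + 12.0 = 41.30 kΩ.
V = V_CC · R/ΣR = 14.7 × 0.7094 = 10.43 V.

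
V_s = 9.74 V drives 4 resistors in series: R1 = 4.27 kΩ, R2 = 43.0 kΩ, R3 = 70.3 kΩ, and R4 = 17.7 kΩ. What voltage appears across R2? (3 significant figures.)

Series total: ΣR = 4.27 + 43.0 + 70.3 + 17.7 = 135.3 kΩ.
By the voltage-divider rule, V = 9.74 × 43.00/135.3 = 3.096 V.

V ≈ 3.10 V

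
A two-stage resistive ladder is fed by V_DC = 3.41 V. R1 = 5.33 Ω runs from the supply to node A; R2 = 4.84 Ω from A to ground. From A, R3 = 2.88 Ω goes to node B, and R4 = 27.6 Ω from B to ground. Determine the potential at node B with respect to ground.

V_B ≈ 1.36 V

Looking into the second stage from A: R3 + R4 = 30.48 Ω appears in parallel with R2.
Effective lower resistance at A: R2 ‖ 30.48 = 4.177 Ω.
First divider: V_A = V_DC · 4.177/(5.33 + 4.177) = 1.498 V.
Then the unloaded second divider: V_B = V_A × R4/(R3+R4) = 1.498 × 0.9055 = 1.357 V.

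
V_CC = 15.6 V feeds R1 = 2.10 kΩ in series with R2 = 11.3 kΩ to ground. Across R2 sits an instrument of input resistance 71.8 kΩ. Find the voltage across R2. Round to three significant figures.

R2 ‖ R_L = (11.3 × 71.8)/(11.3 + 71.8) = 9.763 kΩ.
Now apply the divider: V_out = 15.6 × 0.8230 = 12.84 V.

V_out ≈ 12.8 V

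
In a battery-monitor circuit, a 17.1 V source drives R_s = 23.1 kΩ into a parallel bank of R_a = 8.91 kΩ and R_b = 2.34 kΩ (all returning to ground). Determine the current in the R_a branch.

Combine the parallel branches: R_p = (1/8.91 + 1/2.34)⁻¹ = 1.853 kΩ.
V_A = 17.1 × 1.853/24.95 = 1.270 V.
I(R_a) = V_A / R_a = 1.270/8.91 = 0.1425 mA.

I ≈ 0.143 mA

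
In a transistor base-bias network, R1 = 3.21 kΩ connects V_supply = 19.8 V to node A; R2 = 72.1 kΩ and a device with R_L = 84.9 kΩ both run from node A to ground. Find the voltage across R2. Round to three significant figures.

The load sits in parallel with R2, giving an effective lower resistance R2' = R2·R_L/(R2+R_L) = 38.99 kΩ.
Now apply the divider: V_out = 19.8 × 0.9239 = 18.29 V.

V_out ≈ 18.3 V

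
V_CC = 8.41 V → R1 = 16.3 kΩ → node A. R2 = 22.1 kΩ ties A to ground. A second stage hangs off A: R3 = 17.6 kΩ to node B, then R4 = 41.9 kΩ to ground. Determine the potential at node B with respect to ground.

V_B ≈ 2.94 V

Node A sees R2 in parallel with the series input of stage 2, R3 + R4 = 59.50 kΩ.
Effective lower resistance at A: R2 ‖ 59.50 = 16.11 kΩ.
First divider: V_A = V_CC · 16.11/(16.3 + 16.11) = 4.181 V.
V_B = V_A × 0.7042 = 2.944 V.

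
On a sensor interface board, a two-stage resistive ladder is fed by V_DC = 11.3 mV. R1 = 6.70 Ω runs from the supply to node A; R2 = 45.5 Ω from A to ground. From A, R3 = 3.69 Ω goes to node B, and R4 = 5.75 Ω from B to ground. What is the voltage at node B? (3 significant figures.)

Looking into the second stage from A: R3 + R4 = 9.440 Ω appears in parallel with R2.
R2 ‖ (R3+R4) = 7.818 Ω.
First divider: V_A = V_DC · 7.818/(6.70 + 7.818) = 6.085 mV.
Stage 2 is unloaded, so V_B = V_A · R4/(R3+R4) = 6.085 × 5.75/9.440 = 3.706 mV.

V_B ≈ 3.71 mV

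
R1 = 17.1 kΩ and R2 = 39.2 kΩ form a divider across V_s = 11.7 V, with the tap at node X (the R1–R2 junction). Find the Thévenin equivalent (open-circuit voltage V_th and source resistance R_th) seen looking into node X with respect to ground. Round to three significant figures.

V_th ≈ 8.15 V, R_th ≈ 11.9 kΩ

With X open, the divider is unloaded: V_th = 11.7 × 39.2/56.30 = 8.146 V.
With V_s suppressed (replaced by a short), R_th = R1 ‖ R2 = (17.10 × 39.2)/(17.10 + 39.2) = 11.91 kΩ.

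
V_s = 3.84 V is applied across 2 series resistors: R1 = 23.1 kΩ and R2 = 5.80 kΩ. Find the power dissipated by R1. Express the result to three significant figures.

ΣR = 28.90 kΩ → I = 3.84/28.90 = 0.1329 mA.
V(R1) = I·R = 3.069 V; P = V·I = 3.069 × 0.1329 = 0.4078 mW.

P ≈ 0.408 mW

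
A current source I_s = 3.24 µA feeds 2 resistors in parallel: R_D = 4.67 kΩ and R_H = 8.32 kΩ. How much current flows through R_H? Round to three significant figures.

With just two branches, the current splits inversely with resistance.
I(R_H) = 3.24 × 4.67/(4.67 + 8.32) = 3.24 × 0.3595 = 1.165 µA.

I ≈ 1.16 µA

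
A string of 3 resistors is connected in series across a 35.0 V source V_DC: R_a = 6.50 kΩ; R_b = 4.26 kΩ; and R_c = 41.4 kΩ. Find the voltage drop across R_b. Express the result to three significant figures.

V ≈ 2.86 V

ΣR = 6.50 + 4.26 + 41.4 = 52.16 kΩ.
Voltage divider: V = V_DC · (4.260 / 52.16) = 35.0 × 0.08167 = 2.859 V.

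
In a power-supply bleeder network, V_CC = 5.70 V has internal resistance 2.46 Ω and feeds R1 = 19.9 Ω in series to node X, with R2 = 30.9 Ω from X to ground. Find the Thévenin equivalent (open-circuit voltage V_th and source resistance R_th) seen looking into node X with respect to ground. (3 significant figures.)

V_th ≈ 3.31 V, R_th ≈ 13.0 Ω

R1' = 2.46 + 19.9 = 22.36 Ω (source resistance + R1).
Open-circuit (no load on X): V_th = V_CC · R2/(R1' + R2) = 5.70 × 30.9/(22.36 + 30.9) = 3.307 V.
Zeroing V_CC shorts the top of R1' to ground, so R_th = R1' ‖ R2 = 12.97 Ω.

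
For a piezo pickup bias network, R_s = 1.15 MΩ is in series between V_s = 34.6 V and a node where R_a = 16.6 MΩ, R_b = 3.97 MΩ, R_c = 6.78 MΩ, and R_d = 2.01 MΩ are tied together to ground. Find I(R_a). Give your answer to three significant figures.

I ≈ 0.992 µA

Combine the parallel branches: R_p = (1/16.6 + 1/3.97 + 1/6.78 + 1/2.01)⁻¹ = 1.045 MΩ.
Node voltage V_A = V_s · R_p/(R_s + R_p) = 34.6 × 0.4760 = 16.47 V.
Branch current I = V_A/R_a = 16.47/16.6 = 0.9922 µA.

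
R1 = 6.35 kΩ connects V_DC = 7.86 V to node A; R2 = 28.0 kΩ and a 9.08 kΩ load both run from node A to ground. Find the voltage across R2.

The load sits in parallel with R2, giving an effective lower resistance R2' = R2·R_L/(R2+R_L) = 6.857 kΩ.
Then V_out = V_DC · R2'/(R1 + R2') = 7.86 × 6.857/13.21 = 4.081 V.
(Unloaded it would be 6.41 V; the load pulls it down.)

V_out ≈ 4.08 V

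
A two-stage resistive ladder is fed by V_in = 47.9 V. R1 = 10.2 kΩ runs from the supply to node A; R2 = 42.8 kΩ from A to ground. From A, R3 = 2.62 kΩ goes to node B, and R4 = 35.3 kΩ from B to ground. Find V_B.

V_B ≈ 29.6 V

The second stage (R3 + R4 = 37.92 kΩ) loads node A in parallel with R2.
R2 ‖ (R3+R4) = 20.11 kΩ.
V_A = 47.9 × 20.11/(10.2 + 20.11) = 31.78 V.
Stage 2 is unloaded, so V_B = V_A · R4/(R3+R4) = 31.78 × 35.3/37.92 = 29.58 V.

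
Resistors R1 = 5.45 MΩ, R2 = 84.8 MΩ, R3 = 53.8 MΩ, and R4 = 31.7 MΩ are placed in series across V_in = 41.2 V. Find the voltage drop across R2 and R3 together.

V ≈ 32.5 V

Total series resistance ΣR = 5.45 + 84.8 + 53.8 + 31.7 = 175.8 MΩ.
R_{R2..R3} = 84.8 + 53.8 = 138.6 MΩ.
Voltage divider: V = V_in · (138.6 / 175.8) = 41.2 × 0.7886 = 32.49 V.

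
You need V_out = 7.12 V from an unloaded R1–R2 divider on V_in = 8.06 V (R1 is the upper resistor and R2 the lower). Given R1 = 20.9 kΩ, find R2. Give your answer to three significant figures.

The divider ratio is R2/(R1+R2) = 7.12/8.06 = 0.8834.
R2 = R1 · 0.8834/(1 − 0.8834) = 158.3 kΩ.

R2 ≈ 158 kΩ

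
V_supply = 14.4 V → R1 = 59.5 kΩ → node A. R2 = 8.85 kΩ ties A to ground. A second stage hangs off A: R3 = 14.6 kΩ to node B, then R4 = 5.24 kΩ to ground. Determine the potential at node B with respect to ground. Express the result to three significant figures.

V_B ≈ 0.355 V

Node A sees R2 in parallel with the series input of stage 2, R3 + R4 = 19.84 kΩ.
R2 ‖ (R3+R4) = 6.120 kΩ.
First divider: V_A = V_supply · 6.120/(59.5 + 6.120) = 1.343 V.
Then the unloaded second divider: V_B = V_A × R4/(R3+R4) = 1.343 × 0.2641 = 0.3547 V.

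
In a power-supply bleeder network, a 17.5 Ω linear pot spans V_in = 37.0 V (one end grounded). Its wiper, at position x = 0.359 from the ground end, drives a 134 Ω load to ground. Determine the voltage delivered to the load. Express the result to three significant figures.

V_out ≈ 12.9 V

Lower segment x·R_p = 6.282 Ω; upper segment (1−x)·R_p = 11.22 Ω.
Lower segment in parallel with the load: 6.282 ‖ 134 = 6.001 Ω.
V_out = 37.0 × 6.001/(11.22 + 6.001) = 12.90 V.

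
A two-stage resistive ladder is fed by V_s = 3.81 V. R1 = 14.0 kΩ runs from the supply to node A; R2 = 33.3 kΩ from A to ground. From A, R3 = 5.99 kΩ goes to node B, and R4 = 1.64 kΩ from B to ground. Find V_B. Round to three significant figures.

Looking into the second stage from A: R3 + R4 = 7.630 kΩ appears in parallel with R2.
R2 ‖ (R3+R4) = 6.208 kΩ.
V_A = 3.81 × 6.208/(14.0 + 6.208) = 1.170 V.
Stage 2 is unloaded, so V_B = V_A · R4/(R3+R4) = 1.170 × 1.64/7.630 = 0.2516 V.

V_B ≈ 0.252 V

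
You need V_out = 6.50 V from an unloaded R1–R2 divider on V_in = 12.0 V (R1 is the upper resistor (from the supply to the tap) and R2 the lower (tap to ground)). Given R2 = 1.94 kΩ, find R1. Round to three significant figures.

R1 ≈ 1.64 kΩ

Required fraction k = V_out/V_in = 0.5417.
So R1 = R2 · (V_in/V_out − 1) = 1.94 × (12.0/6.50 − 1) = 1.94 × 0.8462 = 1.642 kΩ.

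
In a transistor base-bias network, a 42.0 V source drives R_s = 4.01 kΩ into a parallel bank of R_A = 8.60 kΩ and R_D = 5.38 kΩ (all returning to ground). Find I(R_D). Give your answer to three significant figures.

Combine the parallel branches: R_p = (1/8.60 + 1/5.38)⁻¹ = 3.310 kΩ.
V_A = 42.0 × 3.310/7.320 = 18.99 V.
Branch current I = V_A/R_D = 18.99/5.38 = 3.530 mA.

I ≈ 3.53 mA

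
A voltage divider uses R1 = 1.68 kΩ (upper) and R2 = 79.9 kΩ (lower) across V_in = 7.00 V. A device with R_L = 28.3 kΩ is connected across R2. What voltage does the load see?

First combine the lower leg with the load: R2 ‖ R_L = 20.90 kΩ.
Voltage divider with the loaded lower leg: V_out = 7.00 × 20.90/(1.68 + 20.90) = 7.00 × 0.9256 = 6.479 V.
(Unloaded it would be 6.86 V; the load pulls it down.)

V_out ≈ 6.48 V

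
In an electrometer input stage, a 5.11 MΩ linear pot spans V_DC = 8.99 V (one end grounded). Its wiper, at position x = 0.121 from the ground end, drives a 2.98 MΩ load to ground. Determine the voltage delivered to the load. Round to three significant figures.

V_out ≈ 0.920 V

The pot divides into 4.492 MΩ above the wiper and 0.6183 MΩ below.
Lower segment in parallel with the load: 0.6183 ‖ 2.98 = 0.5121 MΩ.
Loaded-divider output: V_out = 8.99 × 0.1023 = 0.9200 V.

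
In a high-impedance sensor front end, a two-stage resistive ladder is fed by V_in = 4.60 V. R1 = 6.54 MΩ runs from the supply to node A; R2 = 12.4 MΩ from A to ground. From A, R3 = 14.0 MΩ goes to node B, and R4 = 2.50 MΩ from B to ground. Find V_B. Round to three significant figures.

Node A sees R2 in parallel with the series input of stage 2, R3 + R4 = 16.50 MΩ.
Effective lower resistance at A: R2 ‖ 16.50 = 7.080 MΩ.
First divider: V_A = V_in · 7.080/(6.54 + 7.080) = 2.391 V.
Then the unloaded second divider: V_B = V_A × R4/(R3+R4) = 2.391 × 0.1515 = 0.3623 V.

V_B ≈ 0.362 V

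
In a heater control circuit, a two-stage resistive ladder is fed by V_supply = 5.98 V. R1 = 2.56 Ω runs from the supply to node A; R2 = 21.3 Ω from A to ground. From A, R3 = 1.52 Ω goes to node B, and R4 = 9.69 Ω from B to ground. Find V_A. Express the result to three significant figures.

Looking into the second stage from A: R3 + R4 = 11.21 Ω appears in parallel with R2.
R2 ‖ (R3+R4) = 7.345 Ω.
First divider: V_A = V_supply · 7.345/(2.56 + 7.345) = 4.434 V.

V_A ≈ 4.43 V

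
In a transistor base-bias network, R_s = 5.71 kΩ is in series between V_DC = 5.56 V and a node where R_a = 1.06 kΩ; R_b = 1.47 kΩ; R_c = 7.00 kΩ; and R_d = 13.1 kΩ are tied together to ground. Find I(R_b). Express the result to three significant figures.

Parallel bank: R_p = 1/(1/1.06 + 1/1.47 + 1/7.00 + 1/13.1) = 0.5426 kΩ.
V_A by voltage divider: V_A = 5.56 × 0.5426/(5.71 + 0.5426) = 0.4825 V.
I(R_b) = V_A / R_b = 0.4825/1.47 = 0.3282 mA.

I ≈ 0.328 mA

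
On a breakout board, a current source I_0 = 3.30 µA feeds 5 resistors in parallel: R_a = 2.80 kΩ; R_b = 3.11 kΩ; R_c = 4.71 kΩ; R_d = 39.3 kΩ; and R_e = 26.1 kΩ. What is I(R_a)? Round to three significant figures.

I ≈ 1.23 µA

Total conductance ΣG = 1/2.80 + 1/3.11 + 1/4.71 + 1/39.3 + 1/26.1 = 0.9548 (units of 1/kΩ).
By the current-divider rule, I = I_0 · G_k/ΣG = 3.30 × 0.3741 = 1.234 µA.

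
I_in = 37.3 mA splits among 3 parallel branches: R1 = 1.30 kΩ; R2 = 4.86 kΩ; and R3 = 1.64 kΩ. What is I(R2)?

ΣG = 1/1.30 + 1/4.86 + 1/1.64 = 1.585.
Current divider: I(R2) = I_in · G_k/ΣG = 37.3 × (0.2058/1.585) = 37.3 × 0.1298 = 4.843 mA.

I ≈ 4.84 mA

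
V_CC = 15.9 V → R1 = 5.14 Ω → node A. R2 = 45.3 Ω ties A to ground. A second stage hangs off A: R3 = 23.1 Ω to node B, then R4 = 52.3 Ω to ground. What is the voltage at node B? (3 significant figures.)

V_B ≈ 9.33 V

Looking into the second stage from A: R3 + R4 = 75.40 Ω appears in parallel with R2.
Effective lower resistance at A: R2 ‖ 75.40 = 28.30 Ω.
V_A = 15.9 × 28.30/(5.14 + 28.30) = 13.46 V.
Then the unloaded second divider: V_B = V_A × R4/(R3+R4) = 13.46 × 0.6936 = 9.333 V.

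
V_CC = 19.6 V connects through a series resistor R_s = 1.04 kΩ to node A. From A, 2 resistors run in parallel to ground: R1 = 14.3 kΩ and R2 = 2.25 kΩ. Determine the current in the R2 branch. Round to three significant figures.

Equivalent of the parallel group: R_p = 1.944 kΩ.
V_A by voltage divider: V_A = 19.6 × 1.944/(1.04 + 1.944) = 12.77 V.
Branch current I = V_A/R2 = 12.77/2.25 = 5.675 mA.

I ≈ 5.68 mA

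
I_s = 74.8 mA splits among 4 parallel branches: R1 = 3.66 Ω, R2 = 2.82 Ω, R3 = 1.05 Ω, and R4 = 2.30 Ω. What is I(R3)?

ΣG = 1/3.66 + 1/2.82 + 1/1.05 + 1/2.30 = 2.015.
R3 takes the fraction G_k/ΣG = 0.9524/2.015 = 0.4726, so I = 74.8 × 0.4726 = 35.35 mA.

I ≈ 35.4 mA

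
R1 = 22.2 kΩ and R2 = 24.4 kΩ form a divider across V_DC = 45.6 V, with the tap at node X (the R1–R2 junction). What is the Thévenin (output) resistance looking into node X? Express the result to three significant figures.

Looking into X with the source shorted: R_th = R1·R2/(R1+R2) = 22.20 × 24.4/46.60 = 11.62 kΩ.

R_th ≈ 11.6 kΩ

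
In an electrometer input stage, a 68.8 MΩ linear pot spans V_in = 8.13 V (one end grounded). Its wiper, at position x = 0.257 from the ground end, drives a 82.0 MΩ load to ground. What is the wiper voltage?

V_out ≈ 1.80 V

Split the track: R_lower = x·R_p = 17.68 MΩ, R_upper = (1−x)·R_p = 51.12 MΩ.
Lower segment in parallel with the load: 17.68 ‖ 82.0 = 14.55 MΩ.
Then V_out = V_in · 14.55/(51.12 + 14.55) = 1.801 V.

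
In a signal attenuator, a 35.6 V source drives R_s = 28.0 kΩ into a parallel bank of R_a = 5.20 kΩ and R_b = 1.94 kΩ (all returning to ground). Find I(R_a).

Parallel bank: R_p = 1/(1/5.20 + 1/1.94) = 1.413 kΩ.
Node voltage V_A = V_CC · R_p/(R_s + R_p) = 35.6 × 0.04804 = 1.710 V.
Branch current I = V_A/R_a = 1.710/5.20 = 0.3289 mA.

I ≈ 0.329 mA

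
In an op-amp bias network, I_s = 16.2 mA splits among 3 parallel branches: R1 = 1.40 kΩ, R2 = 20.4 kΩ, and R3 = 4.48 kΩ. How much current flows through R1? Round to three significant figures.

I ≈ 11.7 mA

Conductances: ΣG = 1/1.40 + 1/20.4 + 1/4.48 = 0.9865 (1/kΩ).
By the current-divider rule, I = I_s · G_k/ΣG = 16.2 × 0.7240 = 11.73 mA.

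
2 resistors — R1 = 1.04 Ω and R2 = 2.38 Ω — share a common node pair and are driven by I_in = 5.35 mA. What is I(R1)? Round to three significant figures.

I ≈ 3.72 mA

Two-branch current divider: I_k = I_in · R_other/(R_1 + R_2).
I(R1) = 5.35 × 2.38/(1.04 + 2.38) = 5.35 × 0.6959 = 3.723 mA.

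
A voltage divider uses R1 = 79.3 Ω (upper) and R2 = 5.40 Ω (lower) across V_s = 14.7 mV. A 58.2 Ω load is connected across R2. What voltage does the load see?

V_out ≈ 0.862 mV

The load sits in parallel with R2, giving an effective lower resistance R2' = R2·R_L/(R2+R_L) = 4.942 Ω.
Voltage divider with the loaded lower leg: V_out = 14.7 × 4.942/(79.3 + 4.942) = 14.7 × 0.05866 = 0.8623 mV.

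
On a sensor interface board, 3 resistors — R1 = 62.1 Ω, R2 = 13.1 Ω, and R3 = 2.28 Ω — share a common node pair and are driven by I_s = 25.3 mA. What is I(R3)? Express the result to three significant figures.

ΣG = 1/62.1 + 1/13.1 + 1/2.28 = 0.5310.
R3 takes the fraction G_k/ΣG = 0.4386/0.5310 = 0.8259, so I = 25.3 × 0.8259 = 20.90 mA.

I ≈ 20.9 mA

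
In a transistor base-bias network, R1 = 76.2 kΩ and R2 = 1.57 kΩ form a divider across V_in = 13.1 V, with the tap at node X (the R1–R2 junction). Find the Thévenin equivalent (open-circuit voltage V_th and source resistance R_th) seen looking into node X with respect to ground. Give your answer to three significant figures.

V_th ≈ 0.264 V, R_th ≈ 1.54 kΩ

With X open, the divider is unloaded: V_th = 13.1 × 1.57/77.77 = 0.2645 V.
Looking into X with the source shorted: R_th = R1·R2/(R1+R2) = 76.20 × 1.57/77.77 = 1.538 kΩ.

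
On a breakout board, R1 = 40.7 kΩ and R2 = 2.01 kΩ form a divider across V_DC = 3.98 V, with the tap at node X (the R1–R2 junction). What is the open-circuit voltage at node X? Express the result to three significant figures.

With X open, the divider is unloaded: V_th = 3.98 × 2.01/42.71 = 0.1873 V.

V_th ≈ 0.187 V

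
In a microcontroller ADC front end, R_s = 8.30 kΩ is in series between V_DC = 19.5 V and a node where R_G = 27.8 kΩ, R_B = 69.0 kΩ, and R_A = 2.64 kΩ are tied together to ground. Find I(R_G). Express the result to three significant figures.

Combine the parallel branches: R_p = (1/27.8 + 1/69.0 + 1/2.64)⁻¹ = 2.330 kΩ.
V_A by voltage divider: V_A = 19.5 × 2.330/(8.30 + 2.330) = 4.274 V.
I(R_G) = V_A / R_G = 4.274/27.8 = 0.1537 mA.

I ≈ 0.154 mA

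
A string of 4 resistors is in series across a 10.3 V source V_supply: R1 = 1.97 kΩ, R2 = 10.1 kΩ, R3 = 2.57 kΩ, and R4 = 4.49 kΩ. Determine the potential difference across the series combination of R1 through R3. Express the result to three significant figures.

ΣR = 1.97 + 10.1 + 2.57 + 4.49 = 19.13 kΩ.
R_{R1..R3} = 1.97 + 10.1 + 2.57 = 14.64 kΩ.
By the voltage-divider rule, V = 10.3 × 14.64/19.13 = 7.882 V.

V ≈ 7.88 V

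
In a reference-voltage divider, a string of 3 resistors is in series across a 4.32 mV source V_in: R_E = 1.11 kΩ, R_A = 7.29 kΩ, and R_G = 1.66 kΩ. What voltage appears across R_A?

Total series resistance ΣR = 1.11 + 7.29 + 1.66 = 10.06 kΩ.
Voltage divider: V = V_in · (7.290 / 10.06) = 4.32 × 0.7247 = 3.130 mV.

V ≈ 3.13 mV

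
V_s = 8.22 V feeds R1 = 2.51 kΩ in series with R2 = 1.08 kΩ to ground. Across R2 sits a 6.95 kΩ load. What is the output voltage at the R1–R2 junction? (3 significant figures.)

V_out ≈ 2.23 V

R2 ‖ R_L = (1.08 × 6.95)/(1.08 + 6.95) = 0.9347 kΩ.
Then V_out = V_s · R2'/(R1 + R2') = 8.22 × 0.9347/3.445 = 2.231 V.
(Unloaded it would be 2.47 V; the load pulls it down.)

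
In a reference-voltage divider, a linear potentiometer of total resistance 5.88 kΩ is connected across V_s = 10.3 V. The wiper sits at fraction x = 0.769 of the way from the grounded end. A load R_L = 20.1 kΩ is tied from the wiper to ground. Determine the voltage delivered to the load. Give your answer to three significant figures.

Lower segment x·R_p = 4.522 kΩ; upper segment (1−x)·R_p = 1.358 kΩ.
(x·R_p) ‖ R_L = 3.691 kΩ.
V_out = 10.3 × 3.691/(1.358 + 3.691) = 7.529 V.

V_out ≈ 7.53 V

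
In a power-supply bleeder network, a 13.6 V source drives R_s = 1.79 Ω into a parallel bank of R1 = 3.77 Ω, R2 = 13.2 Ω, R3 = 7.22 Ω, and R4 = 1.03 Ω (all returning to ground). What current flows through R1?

Parallel bank: R_p = 1/(1/3.77 + 1/13.2 + 1/7.22 + 1/1.03) = 0.6895 Ω.
V_A by voltage divider: V_A = 13.6 × 0.6895/(1.79 + 0.6895) = 3.782 V.
Branch current I = V_A/R1 = 3.782/3.77 = 1.003 A.

I ≈ 1.00 A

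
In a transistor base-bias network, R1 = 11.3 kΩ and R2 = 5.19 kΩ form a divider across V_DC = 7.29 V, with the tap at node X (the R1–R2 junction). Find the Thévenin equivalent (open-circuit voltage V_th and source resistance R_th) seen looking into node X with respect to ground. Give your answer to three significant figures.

V_th ≈ 2.29 V, R_th ≈ 3.56 kΩ

With X open, the divider is unloaded: V_th = 7.29 × 5.19/16.49 = 2.294 V.
With V_DC suppressed (replaced by a short), R_th = R1 ‖ R2 = (11.30 × 5.19)/(11.30 + 5.19) = 3.557 kΩ.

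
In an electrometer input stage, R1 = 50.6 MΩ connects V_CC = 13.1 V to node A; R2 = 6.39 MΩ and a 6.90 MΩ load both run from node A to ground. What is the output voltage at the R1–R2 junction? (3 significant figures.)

V_out ≈ 0.806 V

The load sits in parallel with R2, giving an effective lower resistance R2' = R2·R_L/(R2+R_L) = 3.318 MΩ.
Then V_out = V_CC · R2'/(R1 + R2') = 13.1 × 3.318/53.92 = 0.8061 V.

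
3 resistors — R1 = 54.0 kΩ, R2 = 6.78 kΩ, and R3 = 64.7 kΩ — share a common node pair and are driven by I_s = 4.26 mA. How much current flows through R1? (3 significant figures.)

Conductances: ΣG = 1/54.0 + 1/6.78 + 1/64.7 = 0.1815 (1/kΩ).
Current divider: I(R1) = I_s · G_k/ΣG = 4.26 × (0.01852/0.1815) = 4.26 × 0.1020 = 0.4347 mA.

I ≈ 0.435 mA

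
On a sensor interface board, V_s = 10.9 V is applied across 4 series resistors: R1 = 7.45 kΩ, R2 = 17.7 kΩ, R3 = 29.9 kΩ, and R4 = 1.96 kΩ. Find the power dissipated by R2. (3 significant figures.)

P ≈ 0.647 mW

Series current I = V_s/ΣR = 10.9/57.01 = 0.1912 mA.
P(R2) = I²·R2 = (0.1912)² × 17.7 = 0.6470 mW.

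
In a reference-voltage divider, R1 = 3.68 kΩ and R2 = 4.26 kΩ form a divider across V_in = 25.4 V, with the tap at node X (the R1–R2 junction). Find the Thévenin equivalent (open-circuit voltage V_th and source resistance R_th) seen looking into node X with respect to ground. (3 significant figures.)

V_th ≈ 13.6 V, R_th ≈ 1.97 kΩ

With X open, the divider is unloaded: V_th = 25.4 × 4.26/7.940 = 13.63 V.
Zeroing V_in shorts the top of R1 to ground, so R_th = R1 ‖ R2 = 1.974 kΩ.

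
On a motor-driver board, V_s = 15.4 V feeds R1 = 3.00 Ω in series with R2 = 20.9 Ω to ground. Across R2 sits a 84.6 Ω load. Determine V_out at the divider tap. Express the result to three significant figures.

V_out ≈ 13.1 V

R2 ‖ R_L = (20.9 × 84.6)/(20.9 + 84.6) = 16.76 Ω.
Voltage divider with the loaded lower leg: V_out = 15.4 × 16.76/(3.00 + 16.76) = 15.4 × 0.8482 = 13.06 V.
(Unloaded it would be 13.5 V; the load pulls it down.)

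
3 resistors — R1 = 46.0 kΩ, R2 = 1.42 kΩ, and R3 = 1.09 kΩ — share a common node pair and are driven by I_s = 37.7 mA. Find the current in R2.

ΣG = 1/46.0 + 1/1.42 + 1/1.09 = 1.643.
R2 takes the fraction G_k/ΣG = 0.7042/1.643 = 0.4285, so I = 37.7 × 0.4285 = 16.16 mA.

I ≈ 16.2 mA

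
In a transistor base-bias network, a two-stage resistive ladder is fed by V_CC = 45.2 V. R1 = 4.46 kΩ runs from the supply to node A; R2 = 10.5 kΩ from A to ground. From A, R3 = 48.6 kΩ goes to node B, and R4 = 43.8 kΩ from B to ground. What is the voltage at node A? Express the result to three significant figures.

Node A sees R2 in parallel with the series input of stage 2, R3 + R4 = 92.40 kΩ.
R2 ‖ (R3+R4) = 9.429 kΩ.
So V_A = 45.2 × 0.6789 = 30.69 V.

V_A ≈ 30.7 V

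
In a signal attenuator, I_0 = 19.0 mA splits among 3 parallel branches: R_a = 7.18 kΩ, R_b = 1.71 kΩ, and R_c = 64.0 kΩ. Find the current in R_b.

I ≈ 15.0 mA

ΣG = 1/7.18 + 1/1.71 + 1/64.0 = 0.7397.
By the current-divider rule, I = I_0 · G_k/ΣG = 19.0 × 0.7906 = 15.02 mA.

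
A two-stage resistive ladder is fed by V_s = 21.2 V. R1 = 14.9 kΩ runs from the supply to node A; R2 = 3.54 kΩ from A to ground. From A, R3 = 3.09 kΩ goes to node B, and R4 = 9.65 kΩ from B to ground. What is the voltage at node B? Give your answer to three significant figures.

V_B ≈ 2.52 V

Node A sees R2 in parallel with the series input of stage 2, R3 + R4 = 12.74 kΩ.
Effective lower resistance at A: R2 ‖ 12.74 = 2.770 kΩ.
First divider: V_A = V_s · 2.770/(14.9 + 2.770) = 3.324 V.
Then the unloaded second divider: V_B = V_A × R4/(R3+R4) = 3.324 × 0.7575 = 2.517 V.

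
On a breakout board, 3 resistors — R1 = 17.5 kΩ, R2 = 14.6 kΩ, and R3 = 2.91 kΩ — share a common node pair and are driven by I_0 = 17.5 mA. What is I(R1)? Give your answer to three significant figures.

Conductances: ΣG = 1/17.5 + 1/14.6 + 1/2.91 = 0.4693 (1/kΩ).
By the current-divider rule, I = I_0 · G_k/ΣG = 17.5 × 0.1218 = 2.131 mA.

I ≈ 2.13 mA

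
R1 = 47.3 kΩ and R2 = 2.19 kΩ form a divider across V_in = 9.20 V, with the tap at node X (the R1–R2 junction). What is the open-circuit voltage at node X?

With X open, the divider is unloaded: V_th = 9.20 × 2.19/49.49 = 0.4071 V.

V_th ≈ 0.407 V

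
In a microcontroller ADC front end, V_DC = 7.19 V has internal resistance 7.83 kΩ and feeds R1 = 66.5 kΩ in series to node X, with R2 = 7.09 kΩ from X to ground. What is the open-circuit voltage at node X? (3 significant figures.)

R1' = 7.83 + 66.5 = 74.33 kΩ (source resistance + R1).
Open-circuit (no load on X): V_th = V_DC · R2/(R1' + R2) = 7.19 × 7.09/(74.33 + 7.09) = 0.6261 V.

V_th ≈ 0.626 V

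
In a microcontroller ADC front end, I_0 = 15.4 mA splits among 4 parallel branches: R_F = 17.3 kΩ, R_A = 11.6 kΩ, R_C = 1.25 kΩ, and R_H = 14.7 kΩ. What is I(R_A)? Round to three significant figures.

I ≈ 1.31 mA

Total conductance ΣG = 1/17.3 + 1/11.6 + 1/1.25 + 1/14.7 = 1.012 (units of 1/kΩ).
R_A takes the fraction G_k/ΣG = 0.08621/1.012 = 0.08518, so I = 15.4 × 0.08518 = 1.312 mA.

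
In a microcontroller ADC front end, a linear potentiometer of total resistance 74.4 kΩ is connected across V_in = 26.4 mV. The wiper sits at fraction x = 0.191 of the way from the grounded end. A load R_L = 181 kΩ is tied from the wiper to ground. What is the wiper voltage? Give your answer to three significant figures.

V_out ≈ 4.74 mV

Split the track: R_lower = x·R_p = 14.21 kΩ, R_upper = (1−x)·R_p = 60.19 kΩ.
Lower segment in parallel with the load: 14.21 ‖ 181 = 13.18 kΩ.
Then V_out = V_in · 13.18/(60.19 + 13.18) = 4.741 mV.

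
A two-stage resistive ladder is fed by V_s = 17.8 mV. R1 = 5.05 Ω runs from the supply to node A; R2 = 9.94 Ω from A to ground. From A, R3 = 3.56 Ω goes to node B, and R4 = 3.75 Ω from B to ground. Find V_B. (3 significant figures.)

Looking into the second stage from A: R3 + R4 = 7.310 Ω appears in parallel with R2.
Effective lower resistance at A: R2 ‖ 7.310 = 4.212 Ω.
So V_A = 17.8 × 0.4548 = 8.095 mV.
Stage 2 is unloaded, so V_B = V_A · R4/(R3+R4) = 8.095 × 3.75/7.310 = 4.153 mV.

V_B ≈ 4.15 mV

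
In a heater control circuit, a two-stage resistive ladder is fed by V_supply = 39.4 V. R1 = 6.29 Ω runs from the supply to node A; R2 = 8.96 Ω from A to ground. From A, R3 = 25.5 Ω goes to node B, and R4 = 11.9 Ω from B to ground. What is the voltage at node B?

Looking into the second stage from A: R3 + R4 = 37.40 Ω appears in parallel with R2.
R2 ‖ (R3+R4) = 7.228 Ω.
So V_A = 39.4 × 0.5347 = 21.07 V.
V_B = V_A × 0.3182 = 6.703 V.

V_B ≈ 6.70 V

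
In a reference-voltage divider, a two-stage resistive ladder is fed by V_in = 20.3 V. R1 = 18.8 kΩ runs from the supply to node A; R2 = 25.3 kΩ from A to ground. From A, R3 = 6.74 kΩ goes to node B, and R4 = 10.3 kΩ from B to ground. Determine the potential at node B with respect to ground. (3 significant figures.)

V_B ≈ 4.31 V

Looking into the second stage from A: R3 + R4 = 17.04 kΩ appears in parallel with R2.
R2 ‖ (R3+R4) = 10.18 kΩ.
First divider: V_A = V_in · 10.18/(18.8 + 10.18) = 7.132 V.
V_B = V_A × 0.6045 = 4.311 V.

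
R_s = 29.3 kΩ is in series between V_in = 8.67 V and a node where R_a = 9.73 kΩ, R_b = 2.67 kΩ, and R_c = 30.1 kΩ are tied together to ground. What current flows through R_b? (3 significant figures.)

Parallel bank: R_p = 1/(1/9.73 + 1/2.67 + 1/30.1) = 1.959 kΩ.
V_A by voltage divider: V_A = 8.67 × 1.959/(29.3 + 1.959) = 0.5433 V.
Branch current I = V_A/R_b = 0.5433/2.67 = 0.2035 mA.

I ≈ 0.203 mA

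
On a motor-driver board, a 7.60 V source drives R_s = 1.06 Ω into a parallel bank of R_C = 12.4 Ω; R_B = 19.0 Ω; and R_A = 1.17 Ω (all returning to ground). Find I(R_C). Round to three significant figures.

I ≈ 0.299 A

Equivalent of the parallel group: R_p = 1.012 Ω.
V_A by voltage divider: V_A = 7.60 × 1.012/(1.06 + 1.012) = 3.712 V.
Branch current I = V_A/R_C = 3.712/12.4 = 0.2994 A.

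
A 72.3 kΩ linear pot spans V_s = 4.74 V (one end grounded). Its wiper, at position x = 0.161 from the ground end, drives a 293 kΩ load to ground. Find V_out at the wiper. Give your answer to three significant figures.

Split the track: R_lower = x·R_p = 11.64 kΩ, R_upper = (1−x)·R_p = 60.66 kΩ.
R_L loads the lower segment: effective lower R = 11.20 kΩ.
Then V_out = V_s · 11.20/(60.66 + 11.20) = 0.7385 V.

V_out ≈ 0.739 V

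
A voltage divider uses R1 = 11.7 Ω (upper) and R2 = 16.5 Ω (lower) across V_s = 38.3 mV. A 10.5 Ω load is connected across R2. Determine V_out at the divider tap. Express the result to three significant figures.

R2 ‖ R_L = (16.5 × 10.5)/(16.5 + 10.5) = 6.417 Ω.
Voltage divider with the loaded lower leg: V_out = 38.3 × 6.417/(11.7 + 6.417) = 38.3 × 0.3542 = 13.57 mV.

V_out ≈ 13.6 mV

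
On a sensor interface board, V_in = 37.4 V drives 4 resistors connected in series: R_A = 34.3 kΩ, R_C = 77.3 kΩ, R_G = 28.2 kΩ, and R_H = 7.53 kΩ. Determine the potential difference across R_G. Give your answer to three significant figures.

V ≈ 7.16 V

Series total: ΣR = 34.3 + 77.3 + 28.2 + 7.53 = 147.3 kΩ.
Voltage divider: V = V_in · (28.20 / 147.3) = 37.4 × 0.1914 = 7.159 V.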